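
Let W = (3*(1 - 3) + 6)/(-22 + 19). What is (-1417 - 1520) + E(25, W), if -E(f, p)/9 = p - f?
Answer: -2712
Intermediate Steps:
W = 0 (W = (3*(-2) + 6)/(-3) = (-6 + 6)*(-1/3) = 0*(-1/3) = 0)
E(f, p) = -9*p + 9*f (E(f, p) = -9*(p - f) = -9*p + 9*f)
(-1417 - 1520) + E(25, W) = (-1417 - 1520) + (-9*0 + 9*25) = -2937 + (0 + 225) = -2937 + 225 = -2712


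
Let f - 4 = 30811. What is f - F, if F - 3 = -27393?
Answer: 58205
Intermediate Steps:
F = -27390 (F = 3 - 27393 = -27390)
f = 30815 (f = 4 + 30811 = 30815)
f - F = 30815 - 1*(-27390) = 30815 + 27390 = 58205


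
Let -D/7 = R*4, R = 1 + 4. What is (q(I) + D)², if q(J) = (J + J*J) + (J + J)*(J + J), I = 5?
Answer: 100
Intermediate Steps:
R = 5
q(J) = J + 5*J² (q(J) = (J + J²) + (2*J)*(2*J) = (J + J²) + 4*J² = J + 5*J²)
D = -140 (D = -35*4 = -7*20 = -140)
(q(I) + D)² = (5*(1 + 5*5) - 140)² = (5*(1 + 25) - 140)² = (5*26 - 140)² = (130 - 140)² = (-10)² = 100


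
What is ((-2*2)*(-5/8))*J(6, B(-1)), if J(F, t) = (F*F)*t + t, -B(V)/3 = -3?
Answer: 1665/2 ≈ 832.50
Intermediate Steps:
B(V) = 9 (B(V) = -3*(-3) = 9)
J(F, t) = t + t*F² (J(F, t) = F²*t + t = t*F² + t = t + t*F²)
((-2*2)*(-5/8))*J(6, B(-1)) = ((-2*2)*(-5/8))*(9*(1 + 6²)) = (-(-20)/8)*(9*(1 + 36)) = (-4*(-5/8))*(9*37) = (5/2)*333 = 1665/2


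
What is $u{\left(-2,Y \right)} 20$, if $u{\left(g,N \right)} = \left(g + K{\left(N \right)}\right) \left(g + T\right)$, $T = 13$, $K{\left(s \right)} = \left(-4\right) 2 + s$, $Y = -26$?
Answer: $-7920$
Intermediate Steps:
$K{\left(s \right)} = -8 + s$
$u{\left(g,N \right)} = \left(13 + g\right) \left(-8 + N + g\right)$ ($u{\left(g,N \right)} = \left(g + \left(-8 + N\right)\right) \left(g + 13\right) = \left(-8 + N + g\right) \left(13 + g\right) = \left(13 + g\right) \left(-8 + N + g\right)$)
$u{\left(-2,Y \right)} 20 = \left(-104 + \left(-2\right)^{2} + 5 \left(-2\right) + 13 \left(-26\right) - -52\right) 20 = \left(-104 + 4 - 10 - 338 + 52\right) 20 = \left(-396\right) 20 = -7920$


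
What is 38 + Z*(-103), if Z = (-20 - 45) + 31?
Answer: 3540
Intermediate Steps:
Z = -34 (Z = -65 + 31 = -34)
38 + Z*(-103) = 38 - 34*(-103) = 38 + 3502 = 3540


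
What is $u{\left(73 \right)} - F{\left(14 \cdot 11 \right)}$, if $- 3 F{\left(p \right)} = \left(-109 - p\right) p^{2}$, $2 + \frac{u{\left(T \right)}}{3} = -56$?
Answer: $- \frac{6237830}{3} \approx -2.0793 \cdot 10^{6}$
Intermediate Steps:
$u{\left(T \right)} = -174$ ($u{\left(T \right)} = -6 + 3 \left(-56\right) = -6 - 168 = -174$)
$F{\left(p \right)} = - \frac{p^{2} \left(-109 - p\right)}{3}$ ($F{\left(p \right)} = - \frac{\left(-109 - p\right) p^{2}}{3} = - \frac{p^{2} \left(-109 - p\right)}{3}$)
$u{\left(73 \right)} - F{\left(14 \cdot 11 \right)} = -174 - \frac{\left(14 \cdot 11\right)^{2} \left(109 + 14 \cdot 11\right)}{3} = -174 - \frac{154^{2} \left(109 + 154\right)}{3} = -174 - \frac{1}{3} \cdot 23716 \cdot 263 = -174 - \frac{6237308}{3} = - \frac{6237830}{3}$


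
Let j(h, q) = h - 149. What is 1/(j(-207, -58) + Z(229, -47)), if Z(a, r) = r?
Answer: -1/403 ≈ -0.0024814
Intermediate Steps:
j(h, q) = -149 + h
1/(j(-207, -58) + Z(229, -47)) = 1/((-149 - 207) - 47) = 1/(-356 - 47) = 1/(-403) = -1/403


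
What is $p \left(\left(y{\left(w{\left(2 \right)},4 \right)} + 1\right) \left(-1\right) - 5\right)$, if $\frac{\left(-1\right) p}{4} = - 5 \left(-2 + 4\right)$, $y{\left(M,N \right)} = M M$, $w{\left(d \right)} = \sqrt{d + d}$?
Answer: $-400$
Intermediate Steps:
$w{\left(d \right)} = \sqrt{2} \sqrt{d}$ ($w{\left(d \right)} = \sqrt{2 d} = \sqrt{2} \sqrt{d}$)
$y{\left(M,N \right)} = M^{2}$
$p = 40$ ($p = - 4 \left(- 5 \left(-2 + 4\right)\right) = - 4 \left(\left(-5\right) 2\right) = \left(-4\right) \left(-10\right) = 40$)
$p \left(\left(y{\left(w{\left(2 \right)},4 \right)} + 1\right) \left(-1\right) - 5\right) = 40 \left(\left(\left(\sqrt{2} \sqrt{2}\right)^{2} + 1\right) \left(-1\right) - 5\right) = 40 \left(\left(2^{2} + 1\right) \left(-1\right) - 5\right) = 40 \left(\left(4 + 1\right) \left(-1\right) - 5\right) = 40 \left(5 \left(-1\right) - 5\right) = 40 \left(-5 - 5\right) = 40 \left(-10\right) = -400$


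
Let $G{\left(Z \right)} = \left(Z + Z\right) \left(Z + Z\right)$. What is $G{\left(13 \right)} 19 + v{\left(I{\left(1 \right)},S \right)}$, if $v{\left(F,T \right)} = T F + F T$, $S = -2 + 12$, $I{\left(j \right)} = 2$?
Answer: $12884$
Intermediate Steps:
$S = 10$
$v{\left(F,T \right)} = 2 F T$ ($v{\left(F,T \right)} = F T + F T = 2 F T$)
$G{\left(Z \right)} = 4 Z^{2}$ ($G{\left(Z \right)} = 2 Z 2 Z = 4 Z^{2}$)
$G{\left(13 \right)} 19 + v{\left(I{\left(1 \right)},S \right)} = 4 \cdot 13^{2} \cdot 19 + 2 \cdot 2 \cdot 10 = 4 \cdot 169 \cdot 19 + 40 = 676 \cdot 19 + 40 = 12844 + 40 = 12884$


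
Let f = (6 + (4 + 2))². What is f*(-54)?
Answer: -7776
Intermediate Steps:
f = 144 (f = (6 + 6)² = 12² = 144)
f*(-54) = 144*(-54) = -7776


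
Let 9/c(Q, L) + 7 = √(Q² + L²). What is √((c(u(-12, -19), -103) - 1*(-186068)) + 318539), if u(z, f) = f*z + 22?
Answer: √(504607 - 9/(7 - √73109)) ≈ 710.36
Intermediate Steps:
u(z, f) = 22 + f*z
c(Q, L) = 9/(-7 + √(L² + Q²)) (c(Q, L) = 9/(-7 + √(Q² + L²)) = 9/(-7 + √(L² + Q²)))
√((c(u(-12, -19), -103) - 1*(-186068)) + 318539) = √((9/(-7 + √((-103)² + (22 - 19*(-12))²)) - 1*(-186068)) + 318539) = √((9/(-7 + √(10609 + (22 + 228)²)) + 186068) + 318539) = √((9/(-7 + √(10609 + 250²)) + 186068) + 318539) = √((9/(-7 + √(10609 + 62500)) + 186068) + 318539) = √((9/(-7 + √73109) + 186068) + 318539) = √((186068 + 9/(-7 + √73109)) + 318539) = √(504607 + 9/(-7 + √73109))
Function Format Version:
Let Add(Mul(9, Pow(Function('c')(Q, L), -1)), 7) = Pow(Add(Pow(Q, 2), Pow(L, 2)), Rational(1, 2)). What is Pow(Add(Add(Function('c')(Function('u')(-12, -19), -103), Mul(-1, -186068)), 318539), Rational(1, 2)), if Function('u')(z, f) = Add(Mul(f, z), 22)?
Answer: Pow(Add(504607, Mul(-9, Pow(Add(7, Mul(-1, Pow(73109, Rational(1, 2)))), -1))), Rational(1, 2)) ≈ 710.36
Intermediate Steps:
Function('u')(z, f) = Add(22, Mul(f, z))
Function('c')(Q, L) = Mul(9, Pow(Add(-7, Pow(Add(Pow(L, 2), Pow(Q, 2)), Rational(1, 2))), -1)) (Function('c')(Q, L) = Mul(9, Pow(Add(-7, Pow(Add(Pow(Q, 2), Pow(L, 2)), Rational(1, 2))), -1)) = Mul(9, Pow(Add(-7, Pow(Add(Pow(L, 2), Pow(Q, 2)), Rational(1, 2))), -1)))
Pow(Add(Add(Function('c')(Function('u')(-12, -19), -103), Mul(-1, -186068)), 318539), Rational(1, 2)) = Pow(Add(Add(Mul(9, Pow(Add(-7, Pow(Add(Pow(-103, 2), Pow(Add(22, Mul(-19, -12)), 2)), Rational(1, 2))), -1)), Mul(-1, -186068)), 318539), Rational(1, 2)) = Pow(Add(Add(Mul(9, Pow(Add(-7, Pow(Add(10609, Pow(Add(22, 228), 2)), Rational(1, 2))), -1)), 186068), 318539), Rational(1, 2)) = Pow(Add(Add(Mul(9, Pow(Add(-7, Pow(Add(10609, Pow(250, 2)), Rational(1, 2))), -1)), 186068), 318539), Rational(1, 2)) = Pow(Add(Add(Mul(9, Pow(Add(-7, Pow(Add(10609, 62500), Rational(1, 2))), -1)), 186068), 318539), Rational(1, 2)) = Pow(Add(Add(Mul(9, Pow(Add(-7, Pow(73109, Rational(1, 2))), -1)), 186068), 318539), Rational(1, 2)) = Pow(Add(Add(186068, Mul(9, Pow(Add(-7, Pow(73109, Rational(1, 2))), -1))), 318539), Rational(1, 2)) = Pow(Add(504607, Mul(9, Pow(Add(-7, Pow(73109, Rational(1, 2))), -1))), Rational(1, 2))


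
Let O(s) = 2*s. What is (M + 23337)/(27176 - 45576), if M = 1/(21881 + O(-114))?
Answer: -252658031/199207600 ≈ -1.2683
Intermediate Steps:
M = 1/21653 (M = 1/(21881 + 2*(-114)) = 1/(21881 - 228) = 1/21653 ≈ 4.6183e-5)
(M + 23337)/(27176 - 45576) = (1/21653 + 23337)/(27176 - 45576) = (505316062/21653)/(-18400) = (505316062/21653)*(-1/18400) = -252658031/199207600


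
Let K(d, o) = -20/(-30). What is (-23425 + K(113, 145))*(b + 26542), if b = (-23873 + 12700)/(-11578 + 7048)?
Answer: -8450077586209/13590 ≈ -6.2179e+8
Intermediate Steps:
K(d, o) = 2/3 (K(d, o) = -20*(-1/30) = 2/3)
b = 11173/4530 (b = -11173/(-4530) = -11173*(-1/4530) = 11173/4530 ≈ 2.4664)
(-23425 + K(113, 145))*(b + 26542) = (-23425 + 2/3)*(11173/4530 + 26542) = -70273/3*120246433/4530 = -8450077586209/13590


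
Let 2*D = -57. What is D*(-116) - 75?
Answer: 3231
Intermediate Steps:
D = -57/2 (D = (½)*(-57) = -57/2 ≈ -28.500)
D*(-116) - 75 = -57/2*(-116) - 75 = 3306 - 75 = 3231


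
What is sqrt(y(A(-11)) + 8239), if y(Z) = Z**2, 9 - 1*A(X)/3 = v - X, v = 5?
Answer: 2*sqrt(2170) ≈ 93.167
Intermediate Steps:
A(X) = 12 + 3*X (A(X) = 27 - 3*(5 - X) = 27 + (-15 + 3*X) = 12 + 3*X)
sqrt(y(A(-11)) + 8239) = sqrt((12 + 3*(-11))**2 + 8239) = sqrt((12 - 33)**2 + 8239) = sqrt((-21)**2 + 8239) = sqrt(441 + 8239) = sqrt(8680) = 2*sqrt(2170)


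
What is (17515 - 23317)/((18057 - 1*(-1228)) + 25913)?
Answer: -967/7533 ≈ -0.12837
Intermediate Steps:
(17515 - 23317)/((18057 - 1*(-1228)) + 25913) = -5802/((18057 + 1228) + 25913) = -5802/(19285 + 25913) = -5802/45198 = -5802*1/45198 = -967/7533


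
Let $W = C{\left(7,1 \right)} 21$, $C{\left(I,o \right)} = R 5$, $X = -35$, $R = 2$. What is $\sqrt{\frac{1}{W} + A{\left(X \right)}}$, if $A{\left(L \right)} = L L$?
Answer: $\frac{\sqrt{54022710}}{210} \approx 35.0$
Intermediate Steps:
$C{\left(I,o \right)} = 10$ ($C{\left(I,o \right)} = 2 \cdot 5 = 10$)
$W = 210$ ($W = 10 \cdot 21 = 210$)
$A{\left(L \right)} = L^{2}$
$\sqrt{\frac{1}{W} + A{\left(X \right)}} = \sqrt{\frac{1}{210} + \left(-35\right)^{2}} = \sqrt{\frac{1}{210} + 1225} = \sqrt{\frac{257251}{210}} = \frac{\sqrt{54022710}}{210}$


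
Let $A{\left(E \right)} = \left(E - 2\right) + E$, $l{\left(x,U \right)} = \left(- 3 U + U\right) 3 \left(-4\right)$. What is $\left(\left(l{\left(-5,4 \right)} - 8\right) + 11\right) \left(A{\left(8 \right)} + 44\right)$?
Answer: $5742$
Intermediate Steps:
$l{\left(x,U \right)} = 24 U$ ($l{\left(x,U \right)} = - 2 U 3 \left(-4\right) = - 6 U \left(-4\right) = 24 U$)
$A{\left(E \right)} = -2 + 2 E$ ($A{\left(E \right)} = \left(-2 + E\right) + E = -2 + 2 E$)
$\left(\left(l{\left(-5,4 \right)} - 8\right) + 11\right) \left(A{\left(8 \right)} + 44\right) = \left(\left(24 \cdot 4 - 8\right) + 11\right) \left(\left(-2 + 2 \cdot 8\right) + 44\right) = \left(\left(96 - 8\right) + 11\right) \left(\left(-2 + 16\right) + 44\right) = \left(88 + 11\right) \left(14 + 44\right) = 99 \cdot 58 = 5742$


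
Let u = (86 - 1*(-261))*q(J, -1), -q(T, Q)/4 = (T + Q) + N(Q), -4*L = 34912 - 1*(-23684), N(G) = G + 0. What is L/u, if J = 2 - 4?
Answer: -14649/5552 ≈ -2.6385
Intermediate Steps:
J = -2
N(G) = G
L = -14649 (L = -(34912 - 1*(-23684))/4 = -(34912 + 23684)/4 = -1/4*58596 = -14649)
q(T, Q) = -8*Q - 4*T (q(T, Q) = -4*((T + Q) + Q) = -4*((Q + T) + Q) = -4*(T + 2*Q) = -8*Q - 4*T)
u = 5552 (u = (86 - 1*(-261))*(-8*(-1) - 4*(-2)) = (86 + 261)*(8 + 8) = 347*16 = 5552)
L/u = -14649/5552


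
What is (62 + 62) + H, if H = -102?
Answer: 22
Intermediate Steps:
(62 + 62) + H = (62 + 62) - 102 = 124 - 102 = 22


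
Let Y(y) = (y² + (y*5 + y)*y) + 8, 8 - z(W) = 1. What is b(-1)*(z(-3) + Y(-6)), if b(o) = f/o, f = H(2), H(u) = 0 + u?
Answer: -534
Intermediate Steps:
z(W) = 7 (z(W) = 8 - 1*1 = 8 - 1 = 7)
H(u) = u
f = 2
b(o) = 2/o
Y(y) = 8 + 7*y² (Y(y) = (y² + (5*y + y)*y) + 8 = (y² + (6*y)*y) + 8 = (y² + 6*y²) + 8 = 7*y² + 8 = 8 + 7*y²)
b(-1)*(z(-3) + Y(-6)) = (2/(-1))*(7 + (8 + 7*(-6)²)) = (2*(-1))*(7 + (8 + 7*36)) = -2*(7 + (8 + 252)) = -2*(7 + 260) = -2*267 = -534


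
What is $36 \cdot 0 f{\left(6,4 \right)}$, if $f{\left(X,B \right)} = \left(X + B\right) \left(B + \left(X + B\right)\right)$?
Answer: $0$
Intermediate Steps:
$f{\left(X,B \right)} = \left(B + X\right) \left(X + 2 B\right)$ ($f{\left(X,B \right)} = \left(B + X\right) \left(B + \left(B + X\right)\right) = \left(B + X\right) \left(X + 2 B\right)$)
$36 \cdot 0 f{\left(6,4 \right)} = 36 \cdot 0 \left(6^{2} + 2 \cdot 4^{2} + 3 \cdot 4 \cdot 6\right) = 0 \left(36 + 2 \cdot 16 + 72\right) = 0 \left(36 + 32 + 72\right) = 0 \cdot 140 = 0$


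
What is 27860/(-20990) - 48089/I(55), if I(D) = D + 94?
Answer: -101353925/312751 ≈ -324.07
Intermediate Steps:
I(D) = 94 + D
27860/(-20990) - 48089/I(55) = 27860/(-20990) - 48089/(94 + 55) = 27860*(-1/20990) - 48089/149 = -2786/2099 - 48089*1/149 = -2786/2099 - 48089/149 = -101353925/312751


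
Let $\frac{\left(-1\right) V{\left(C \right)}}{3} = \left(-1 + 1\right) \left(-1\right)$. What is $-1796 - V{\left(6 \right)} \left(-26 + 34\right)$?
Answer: $-1796$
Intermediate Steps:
$V{\left(C \right)} = 0$ ($V{\left(C \right)} = - 3 \left(-1 + 1\right) \left(-1\right) = - 3 \cdot 0 \left(-1\right) = \left(-3\right) 0 = 0$)
$-1796 - V{\left(6 \right)} \left(-26 + 34\right) = -1796 - 0 \left(-26 + 34\right) = -1796 - 0 \cdot 8 = -1796 - 0 = -1796 + 0 = -1796$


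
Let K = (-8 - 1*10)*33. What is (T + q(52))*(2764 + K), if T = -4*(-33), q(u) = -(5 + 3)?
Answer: 269080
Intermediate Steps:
q(u) = -8 (q(u) = -1*8 = -8)
T = 132
K = -594 (K = (-8 - 10)*33 = -18*33 = -594)
(T + q(52))*(2764 + K) = (132 - 8)*(2764 - 594) = 124*2170 = 269080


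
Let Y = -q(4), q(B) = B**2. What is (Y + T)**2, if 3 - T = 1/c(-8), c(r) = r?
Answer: 10609/64 ≈ 165.77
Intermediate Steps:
Y = -16 (Y = -1*4**2 = -1*16 = -16)
T = 25/8 (T = 3 - 1/(-8) = 3 - 1*(-1/8) = 3 + 1/8 = 25/8 ≈ 3.1250)
(Y + T)**2 = (-16 + 25/8)**2 = (-103/8)**2 = 10609/64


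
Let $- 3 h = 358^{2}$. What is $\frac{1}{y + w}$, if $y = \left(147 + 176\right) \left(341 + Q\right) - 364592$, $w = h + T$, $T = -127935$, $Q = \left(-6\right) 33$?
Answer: $- \frac{3}{1467178} \approx -2.0447 \cdot 10^{-6}$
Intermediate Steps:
$Q = -198$
$h = - \frac{128164}{3}$ ($h = - \frac{358^{2}}{3} = \left(- \frac{1}{3}\right) 128164 = - \frac{128164}{3} \approx -42721.0$)
$w = - \frac{511969}{3}$ ($w = - \frac{128164}{3} - 127935 = - \frac{511969}{3} \approx -1.7066 \cdot 10^{5}$)
$y = -318403$ ($y = \left(147 + 176\right) \left(341 - 198\right) - 364592 = 323 \cdot 143 - 364592 = 46189 - 364592 = -318403$)
$\frac{1}{y + w} = \frac{1}{-318403 - \frac{511969}{3}} = \frac{1}{- \frac{1467178}{3}} = - \frac{3}{1467178}$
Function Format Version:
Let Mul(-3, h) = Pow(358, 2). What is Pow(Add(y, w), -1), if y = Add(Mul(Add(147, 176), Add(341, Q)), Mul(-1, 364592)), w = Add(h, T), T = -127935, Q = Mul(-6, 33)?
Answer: Rational(-3, 1467178) ≈ -2.0447e-6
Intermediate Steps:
Q = -198
h = Rational(-128164, 3) (h = Mul(Rational(-1, 3), Pow(358, 2)) = Mul(Rational(-1, 3), 128164) = Rational(-128164, 3) ≈ -42721.)
w = Rational(-511969, 3) (w = Add(Rational(-128164, 3), -127935) = Rational(-511969, 3) ≈ -1.7066e+5)
y = -318403 (y = Add(Mul(Add(147, 176), Add(341, -198)), Mul(-1, 364592)) = Add(Mul(323, 143), -364592) = Add(46189, -364592) = -318403)
Pow(Add(y, w), -1) = Pow(Add(-318403, Rational(-511969, 3)), -1) = Pow(Rational(-1467178, 3), -1) = Rational(-3, 1467178)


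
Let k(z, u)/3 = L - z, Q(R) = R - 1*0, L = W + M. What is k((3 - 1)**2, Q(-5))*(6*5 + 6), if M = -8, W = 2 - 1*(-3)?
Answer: -756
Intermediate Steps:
W = 5 (W = 2 + 3 = 5)
L = -3 (L = 5 - 8 = -3)
Q(R) = R (Q(R) = R + 0 = R)
k(z, u) = -9 - 3*z (k(z, u) = 3*(-3 - z) = -9 - 3*z)
k((3 - 1)**2, Q(-5))*(6*5 + 6) = (-9 - 3*(3 - 1)**2)*(6*5 + 6) = (-9 - 3*2**2)*(30 + 6) = (-9 - 3*4)*36 = (-9 - 12)*36 = -21*36 = -756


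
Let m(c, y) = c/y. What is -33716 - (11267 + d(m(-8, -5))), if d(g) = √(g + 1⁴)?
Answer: -44983 - √65/5 ≈ -44985.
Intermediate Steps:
d(g) = √(1 + g) (d(g) = √(g + 1) = √(1 + g))
-33716 - (11267 + d(m(-8, -5))) = -33716 - (11267 + √(1 - 8/(-5))) = -33716 - (11267 + √(1 - 8*(-⅕))) = -33716 - (11267 + √(1 + 8/5)) = -33716 - (11267 + √(13/5)) = -33716 - (11267 + √65/5) = -33716 + (-11267 - √65/5) = -44983 - √65/5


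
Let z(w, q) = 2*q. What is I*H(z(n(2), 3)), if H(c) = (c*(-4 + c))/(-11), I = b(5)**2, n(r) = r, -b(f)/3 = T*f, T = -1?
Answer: -2700/11 ≈ -245.45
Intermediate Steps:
b(f) = 3*f (b(f) = -(-3)*f = 3*f)
I = 225 (I = (3*5)**2 = 15**2 = 225)
H(c) = -c*(-4 + c)/11 (H(c) = (c*(-4 + c))*(-1/11) = -c*(-4 + c)/11)
I*H(z(n(2), 3)) = 225*((2*3)*(4 - 2*3)/11) = 225*((1/11)*6*(4 - 1*6)) = 225*((1/11)*6*(4 - 6)) = 225*((1/11)*6*(-2)) = 225*(-12/11) = -2700/11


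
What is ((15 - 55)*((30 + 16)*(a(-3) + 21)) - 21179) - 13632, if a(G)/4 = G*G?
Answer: -139691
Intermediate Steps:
a(G) = 4*G**2 (a(G) = 4*(G*G) = 4*G**2)
((15 - 55)*((30 + 16)*(a(-3) + 21)) - 21179) - 13632 = ((15 - 55)*((30 + 16)*(4*(-3)**2 + 21)) - 21179) - 13632 = (-1840*(4*9 + 21) - 21179) - 13632 = (-1840*(36 + 21) - 21179) - 13632 = (-1840*57 - 21179) - 13632 = (-40*2622 - 21179) - 13632 = (-104880 - 21179) - 13632 = -126059 - 13632 = -139691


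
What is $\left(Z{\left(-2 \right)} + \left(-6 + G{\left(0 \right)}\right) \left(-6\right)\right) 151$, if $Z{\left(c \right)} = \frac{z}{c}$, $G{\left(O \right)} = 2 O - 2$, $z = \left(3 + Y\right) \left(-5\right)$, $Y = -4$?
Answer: $\frac{13741}{2} \approx 6870.5$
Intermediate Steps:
$z = 5$ ($z = \left(3 - 4\right) \left(-5\right) = \left(-1\right) \left(-5\right) = 5$)
$G{\left(O \right)} = -2 + 2 O$
$Z{\left(c \right)} = \frac{5}{c}$
$\left(Z{\left(-2 \right)} + \left(-6 + G{\left(0 \right)}\right) \left(-6\right)\right) 151 = \left(\frac{5}{-2} + \left(-6 + \left(-2 + 2 \cdot 0\right)\right) \left(-6\right)\right) 151 = \left(5 \left(- \frac{1}{2}\right) + \left(-6 + \left(-2 + 0\right)\right) \left(-6\right)\right) 151 = \left(- \frac{5}{2} + \left(-6 - 2\right) \left(-6\right)\right) 151 = \left(- \frac{5}{2} - -48\right) 151 = \left(- \frac{5}{2} + 48\right) 151 = \frac{91}{2} \cdot 151 = \frac{13741}{2}$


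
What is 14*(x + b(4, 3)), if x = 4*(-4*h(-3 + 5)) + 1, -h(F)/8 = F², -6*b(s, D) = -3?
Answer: 7189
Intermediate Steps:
b(s, D) = ½ (b(s, D) = -⅙*(-3) = ½)
h(F) = -8*F²
x = 513 (x = 4*(-(-32)*(-3 + 5)²) + 1 = 4*(-(-32)*2²) + 1 = 4*(-(-32)*4) + 1 = 4*(-4*(-32)) + 1 = 4*128 + 1 = 512 + 1 = 513)
14*(x + b(4, 3)) = 14*(513 + ½) = 14*(1027/2) = 7189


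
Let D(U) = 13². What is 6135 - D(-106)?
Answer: 5966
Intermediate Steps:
D(U) = 169
6135 - D(-106) = 6135 - 1*169 = 6135 - 169 = 5966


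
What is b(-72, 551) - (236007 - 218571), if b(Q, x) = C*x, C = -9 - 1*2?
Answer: -23497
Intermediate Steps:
C = -11 (C = -9 - 2 = -11)
b(Q, x) = -11*x
b(-72, 551) - (236007 - 218571) = -11*551 - (236007 - 218571) = -6061 - 1*17436 = -6061 - 17436 = -23497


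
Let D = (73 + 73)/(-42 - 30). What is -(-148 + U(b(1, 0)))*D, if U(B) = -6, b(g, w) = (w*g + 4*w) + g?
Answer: -5621/18 ≈ -312.28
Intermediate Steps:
b(g, w) = g + 4*w + g*w (b(g, w) = (g*w + 4*w) + g = (4*w + g*w) + g = g + 4*w + g*w)
D = -73/36 (D = 146/(-72) = 146*(-1/72) = -73/36 ≈ -2.0278)
-(-148 + U(b(1, 0)))*D = -(-148 - 6)*(-73)/36 = -(-154)*(-73)/36 = -1*5621/18 = -5621/18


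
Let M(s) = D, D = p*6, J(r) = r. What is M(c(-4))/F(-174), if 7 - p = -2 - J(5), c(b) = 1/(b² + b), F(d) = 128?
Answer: 21/32 ≈ 0.65625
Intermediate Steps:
c(b) = 1/(b + b²)
p = 14 (p = 7 - (-2 - 1*5) = 7 - (-2 - 5) = 7 - 1*(-7) = 7 + 7 = 14)
D = 84 (D = 14*6 = 84)
M(s) = 84
M(c(-4))/F(-174) = 84/128 = 84*(1/128) = 21/32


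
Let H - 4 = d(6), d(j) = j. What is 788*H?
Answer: 7880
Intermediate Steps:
H = 10 (H = 4 + 6 = 10)
788*H = 788*10 = 7880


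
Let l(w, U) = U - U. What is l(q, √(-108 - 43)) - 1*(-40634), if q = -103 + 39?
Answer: 40634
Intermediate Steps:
q = -64
l(w, U) = 0
l(q, √(-108 - 43)) - 1*(-40634) = 0 - 1*(-40634) = 0 + 40634 = 40634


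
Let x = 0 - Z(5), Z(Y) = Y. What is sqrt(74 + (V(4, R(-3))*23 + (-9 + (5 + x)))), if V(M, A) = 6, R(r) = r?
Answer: sqrt(203) ≈ 14.248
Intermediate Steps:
x = -5 (x = 0 - 1*5 = 0 - 5 = -5)
sqrt(74 + (V(4, R(-3))*23 + (-9 + (5 + x)))) = sqrt(74 + (6*23 + (-9 + (5 - 5)))) = sqrt(74 + (138 + (-9 + 0))) = sqrt(74 + (138 - 9)) = sqrt(74 + 129) = sqrt(203)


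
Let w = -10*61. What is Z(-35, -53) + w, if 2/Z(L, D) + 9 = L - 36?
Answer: -24401/40 ≈ -610.03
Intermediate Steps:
Z(L, D) = 2/(-45 + L) (Z(L, D) = 2/(-9 + (L - 36)) = 2/(-9 + (-36 + L)) = 2/(-45 + L))
w = -610
Z(-35, -53) + w = 2/(-45 - 35) - 610 = 2/(-80) - 610 = 2*(-1/80) - 610 = -1/40 - 610 = -24401/40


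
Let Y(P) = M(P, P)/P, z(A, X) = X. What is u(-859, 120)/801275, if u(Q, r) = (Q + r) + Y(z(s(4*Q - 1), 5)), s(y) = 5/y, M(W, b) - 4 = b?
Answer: -3686/4006375 ≈ -0.00092003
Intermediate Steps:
M(W, b) = 4 + b
Y(P) = (4 + P)/P
u(Q, r) = 9/5 + Q + r (u(Q, r) = (Q + r) + (4 + 5)/5 = (Q + r) + (⅕)*9 = (Q + r) + 9/5 = 9/5 + Q + r)
u(-859, 120)/801275 = (9/5 - 859 + 120)/801275 = -3686/5*1/801275 = -3686/4006375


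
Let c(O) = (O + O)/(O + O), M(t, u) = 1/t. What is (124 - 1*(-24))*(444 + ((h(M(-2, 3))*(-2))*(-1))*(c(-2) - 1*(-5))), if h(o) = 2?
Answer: 69264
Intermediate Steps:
c(O) = 1 (c(O) = (2*O)/((2*O)) = (2*O)*(1/(2*O)) = 1)
(124 - 1*(-24))*(444 + ((h(M(-2, 3))*(-2))*(-1))*(c(-2) - 1*(-5))) = (124 - 1*(-24))*(444 + ((2*(-2))*(-1))*(1 - 1*(-5))) = (124 + 24)*(444 + (-4*(-1))*(1 + 5)) = 148*(444 + 4*6) = 148*(444 + 24) = 148*468 = 69264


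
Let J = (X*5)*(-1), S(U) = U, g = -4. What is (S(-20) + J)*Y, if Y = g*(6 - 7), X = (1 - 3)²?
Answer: -160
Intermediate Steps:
X = 4 (X = (-2)² = 4)
J = -20 (J = (4*5)*(-1) = 20*(-1) = -20)
Y = 4 (Y = -4*(6 - 7) = -4*(-1) = 4)
(S(-20) + J)*Y = (-20 - 20)*4 = -40*4 = -160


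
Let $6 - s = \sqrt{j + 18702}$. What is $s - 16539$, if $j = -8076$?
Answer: $-16533 - \sqrt{10626} \approx -16636.0$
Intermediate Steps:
$s = 6 - \sqrt{10626}$ ($s = 6 - \sqrt{-8076 + 18702} = 6 - \sqrt{10626} \approx -97.083$)
$s - 16539 = \left(6 - \sqrt{10626}\right) - 16539 = -16533 - \sqrt{10626}$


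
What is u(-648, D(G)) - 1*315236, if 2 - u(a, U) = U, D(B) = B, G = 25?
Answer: -315259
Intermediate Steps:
u(a, U) = 2 - U
u(-648, D(G)) - 1*315236 = (2 - 1*25) - 1*315236 = (2 - 25) - 315236 = -23 - 315236 = -315259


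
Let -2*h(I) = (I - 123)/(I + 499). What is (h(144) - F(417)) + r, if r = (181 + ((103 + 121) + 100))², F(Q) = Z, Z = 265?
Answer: 327621339/1286 ≈ 2.5476e+5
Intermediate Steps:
F(Q) = 265
h(I) = -(-123 + I)/(2*(499 + I)) (h(I) = -(I - 123)/(2*(I + 499)) = -(-123 + I)/(2*(499 + I)))
r = 255025 (r = (181 + (224 + 100))² = (181 + 324)² = 505² = 255025)
(h(144) - F(417)) + r = ((123 - 1*144)/(2*(499 + 144)) - 1*265) + 255025 = ((½)*(123 - 144)/643 - 265) + 255025 = ((½)*(1/643)*(-21) - 265) + 255025 = (-21/1286 - 265) + 255025 = -340811/1286 + 255025 = 327621339/1286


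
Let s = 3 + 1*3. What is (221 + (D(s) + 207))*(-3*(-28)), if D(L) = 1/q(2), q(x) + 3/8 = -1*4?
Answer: 179664/5 ≈ 35933.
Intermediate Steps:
q(x) = -35/8 (q(x) = -3/8 - 1*4 = -3/8 - 4 = -35/8)
s = 6 (s = 3 + 3 = 6)
D(L) = -8/35 (D(L) = 1/(-35/8) = -8/35)
(221 + (D(s) + 207))*(-3*(-28)) = (221 + (-8/35 + 207))*(-3*(-28)) = (221 + 7237/35)*84 = (14972/35)*84 = 179664/5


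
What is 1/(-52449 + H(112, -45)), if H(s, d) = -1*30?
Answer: -1/52479 ≈ -1.9055e-5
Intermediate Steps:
H(s, d) = -30
1/(-52449 + H(112, -45)) = 1/(-52449 - 30) = 1/(-52479) = -1/52479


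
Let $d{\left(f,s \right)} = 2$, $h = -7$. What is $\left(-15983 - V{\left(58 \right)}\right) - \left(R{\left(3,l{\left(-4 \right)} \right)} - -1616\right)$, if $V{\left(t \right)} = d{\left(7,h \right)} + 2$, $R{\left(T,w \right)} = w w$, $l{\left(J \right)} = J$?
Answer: $-17619$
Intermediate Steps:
$R{\left(T,w \right)} = w^{2}$
$V{\left(t \right)} = 4$ ($V{\left(t \right)} = 2 + 2 = 4$)
$\left(-15983 - V{\left(58 \right)}\right) - \left(R{\left(3,l{\left(-4 \right)} \right)} - -1616\right) = \left(-15983 - 4\right) - \left(\left(-4\right)^{2} - -1616\right) = \left(-15983 - 4\right) - \left(16 + 1616\right) = -15987 - 1632 = -17619$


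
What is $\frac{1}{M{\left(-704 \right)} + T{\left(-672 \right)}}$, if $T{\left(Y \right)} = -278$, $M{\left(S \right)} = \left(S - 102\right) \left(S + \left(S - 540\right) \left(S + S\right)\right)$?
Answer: $- \frac{1}{1411183766} \approx -7.0863 \cdot 10^{-10}$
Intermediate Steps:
$M{\left(S \right)} = \left(-102 + S\right) \left(S + 2 S \left(-540 + S\right)\right)$ ($M{\left(S \right)} = \left(-102 + S\right) \left(S + \left(-540 + S\right) 2 S\right) = \left(-102 + S\right) \left(S + 2 S \left(-540 + S\right)\right)$)
$\frac{1}{M{\left(-704 \right)} + T{\left(-672 \right)}} = \frac{1}{- 704 \left(110058 - -903232 + 2 \left(-704\right)^{2}\right) - 278} = \frac{1}{- 704 \left(110058 + 903232 + 2 \cdot 495616\right) - 278} = \frac{1}{- 704 \left(110058 + 903232 + 991232\right) - 278} = \frac{1}{\left(-704\right) 2004522 - 278} = \frac{1}{-1411183488 - 278} = \frac{1}{-1411183766} = - \frac{1}{1411183766}$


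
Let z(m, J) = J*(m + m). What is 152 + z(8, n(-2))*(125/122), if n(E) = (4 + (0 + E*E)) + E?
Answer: 15272/61 ≈ 250.36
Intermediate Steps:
n(E) = 4 + E + E² (n(E) = (4 + (0 + E²)) + E = (4 + E²) + E = 4 + E + E²)
z(m, J) = 2*J*m (z(m, J) = J*(2*m) = 2*J*m)
152 + z(8, n(-2))*(125/122) = 152 + (2*(4 - 2 + (-2)²)*8)*(125/122) = 152 + (2*(4 - 2 + 4)*8)*(125*(1/122)) = 152 + (2*6*8)*(125/122) = 152 + 96*(125/122) = 152 + 6000/61 = 15272/61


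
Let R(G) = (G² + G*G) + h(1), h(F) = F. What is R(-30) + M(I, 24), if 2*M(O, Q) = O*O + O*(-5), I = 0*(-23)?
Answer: 1801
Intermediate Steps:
I = 0
M(O, Q) = O²/2 - 5*O/2 (M(O, Q) = (O*O + O*(-5))/2 = (O² - 5*O)/2 = O²/2 - 5*O/2)
R(G) = 1 + 2*G² (R(G) = (G² + G*G) + 1 = (G² + G²) + 1 = 2*G² + 1 = 1 + 2*G²)
R(-30) + M(I, 24) = (1 + 2*(-30)²) + (½)*0*(-5 + 0) = (1 + 2*900) + (½)*0*(-5) = (1 + 1800) + 0 = 1801 + 0 = 1801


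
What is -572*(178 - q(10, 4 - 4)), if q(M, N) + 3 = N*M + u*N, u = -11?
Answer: -103532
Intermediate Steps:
q(M, N) = -3 - 11*N + M*N (q(M, N) = -3 + (N*M - 11*N) = -3 + (M*N - 11*N) = -3 + (-11*N + M*N) = -3 - 11*N + M*N)
-572*(178 - q(10, 4 - 4)) = -572*(178 - (-3 - 11*(4 - 4) + 10*(4 - 4))) = -572*(178 - (-3 - 11*0 + 10*0)) = -572*(178 - (-3 + 0 + 0)) = -572*(178 - 1*(-3)) = -572*(178 + 3) = -572*181 = -103532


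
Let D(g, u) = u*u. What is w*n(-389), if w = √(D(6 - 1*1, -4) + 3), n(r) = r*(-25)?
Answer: 9725*√19 ≈ 42390.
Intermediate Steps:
n(r) = -25*r
D(g, u) = u²
w = √19 (w = √((-4)² + 3) = √(16 + 3) = √19 ≈ 4.3589)
w*n(-389) = √19*(-25*(-389)) = √19*9725 = 9725*√19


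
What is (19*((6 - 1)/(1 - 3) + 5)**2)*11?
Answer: 5225/4 ≈ 1306.3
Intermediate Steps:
(19*((6 - 1)/(1 - 3) + 5)**2)*11 = (19*(5/(-2) + 5)**2)*11 = (19*(5*(-1/2) + 5)**2)*11 = (19*(-5/2 + 5)**2)*11 = (19*(5/2)**2)*11 = (19*(25/4))*11 = (475/4)*11 = 5225/4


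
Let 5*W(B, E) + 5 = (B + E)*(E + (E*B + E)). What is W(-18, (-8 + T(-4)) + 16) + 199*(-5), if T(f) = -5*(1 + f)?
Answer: -1364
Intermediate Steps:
T(f) = -5 - 5*f
W(B, E) = -1 + (B + E)*(2*E + B*E)/5 (W(B, E) = -1 + ((B + E)*(E + (E*B + E)))/5 = -1 + ((B + E)*(E + (B*E + E)))/5 = -1 + ((B + E)*(E + (E + B*E)))/5 = -1 + ((B + E)*(2*E + B*E))/5 = -1 + (B + E)*(2*E + B*E)/5)
W(-18, (-8 + T(-4)) + 16) + 199*(-5) = (-1 + 2*((-8 + (-5 - 5*(-4))) + 16)²/5 + (⅕)*(-18)*((-8 + (-5 - 5*(-4))) + 16)² + (⅕)*((-8 + (-5 - 5*(-4))) + 16)*(-18)² + (⅖)*(-18)*((-8 + (-5 - 5*(-4))) + 16)) + 199*(-5) = (-1 + 2*((-8 + (-5 + 20)) + 16)²/5 + (⅕)*(-18)*((-8 + (-5 + 20)) + 16)² + (⅕)*((-8 + (-5 + 20)) + 16)*324 + (⅖)*(-18)*((-8 + (-5 + 20)) + 16)) - 995 = (-1 + 2*((-8 + 15) + 16)²/5 + (⅕)*(-18)*((-8 + 15) + 16)² + (⅕)*((-8 + 15) + 16)*324 + (⅖)*(-18)*((-8 + 15) + 16)) - 995 = (-1 + 2*(7 + 16)²/5 + (⅕)*(-18)*(7 + 16)² + (⅕)*(7 + 16)*324 + (⅖)*(-18)*(7 + 16)) - 995 = (-1 + (⅖)*23² + (⅕)*(-18)*23² + (⅕)*23*324 + (⅖)*(-18)*23) - 995 = (-1 + (⅖)*529 + (⅕)*(-18)*529 + 7452/5 - 828/5) - 995 = (-1 + 1058/5 - 9522/5 + 7452/5 - 828/5) - 995 = -369 - 995 = -1364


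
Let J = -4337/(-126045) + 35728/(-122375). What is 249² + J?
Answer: 17388115971118/280450125 ≈ 62001.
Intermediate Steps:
J = -72229007/280450125 (J = -4337*(-1/126045) + 35728*(-1/122375) = 4337/126045 - 3248/11125 = -72229007/280450125 ≈ -0.25755)
249² + J = 249² - 72229007/280450125 = 62001 - 72229007/280450125 = 17388115971118/280450125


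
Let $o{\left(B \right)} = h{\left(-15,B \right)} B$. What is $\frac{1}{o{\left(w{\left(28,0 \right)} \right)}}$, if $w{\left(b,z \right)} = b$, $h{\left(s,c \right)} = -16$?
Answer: $- \frac{1}{448} \approx -0.0022321$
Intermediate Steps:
$o{\left(B \right)} = - 16 B$
$\frac{1}{o{\left(w{\left(28,0 \right)} \right)}} = \frac{1}{\left(-16\right) 28} = \frac{1}{-448} = - \frac{1}{448}$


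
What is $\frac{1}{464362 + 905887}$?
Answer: $\frac{1}{1370249} \approx 7.2979 \cdot 10^{-7}$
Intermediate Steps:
$\frac{1}{464362 + 905887} = \frac{1}{1370249}$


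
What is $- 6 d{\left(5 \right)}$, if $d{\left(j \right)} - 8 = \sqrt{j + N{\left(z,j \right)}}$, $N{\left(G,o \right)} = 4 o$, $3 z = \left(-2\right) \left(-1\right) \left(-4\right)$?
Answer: $-78$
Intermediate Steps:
$z = - \frac{8}{3}$ ($z = \frac{\left(-2\right) \left(-1\right) \left(-4\right)}{3} = \frac{2 \left(-4\right)}{3} = \frac{1}{3} \left(-8\right) = - \frac{8}{3} \approx -2.6667$)
$d{\left(j \right)} = 8 + \sqrt{5} \sqrt{j}$ ($d{\left(j \right)} = 8 + \sqrt{j + 4 j} = 8 + \sqrt{5 j} = 8 + \sqrt{5} \sqrt{j}$)
$- 6 d{\left(5 \right)} = - 6 \left(8 + \sqrt{5} \sqrt{5}\right) = - 6 \left(8 + 5\right) = \left(-6\right) 13 = -78$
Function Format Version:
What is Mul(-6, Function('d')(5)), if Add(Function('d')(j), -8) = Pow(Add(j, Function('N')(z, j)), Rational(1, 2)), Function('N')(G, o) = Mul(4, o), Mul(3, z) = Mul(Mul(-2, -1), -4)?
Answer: -78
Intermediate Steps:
z = Rational(-8, 3) (z = Mul(Rational(1, 3), Mul(Mul(-2, -1), -4)) = Mul(Rational(1, 3), Mul(2, -4)) = Mul(Rational(1, 3), -8) = Rational(-8, 3) ≈ -2.6667)
Function('d')(j) = Add(8, Mul(Pow(5, Rational(1, 2)), Pow(j, Rational(1, 2)))) (Function('d')(j) = Add(8, Pow(Add(j, Mul(4, j)), Rational(1, 2))) = Add(8, Pow(Mul(5, j), Rational(1, 2))) = Add(8, Mul(Pow(5, Rational(1, 2)), Pow(j, Rational(1, 2)))))
Mul(-6, Function('d')(5)) = Mul(-6, Add(8, Mul(Pow(5, Rational(1, 2)), Pow(5, Rational(1, 2))))) = Mul(-6, Add(8, 5)) = Mul(-6, 13) = -78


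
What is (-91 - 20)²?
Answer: 12321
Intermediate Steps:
(-91 - 20)² = (-111)² = 12321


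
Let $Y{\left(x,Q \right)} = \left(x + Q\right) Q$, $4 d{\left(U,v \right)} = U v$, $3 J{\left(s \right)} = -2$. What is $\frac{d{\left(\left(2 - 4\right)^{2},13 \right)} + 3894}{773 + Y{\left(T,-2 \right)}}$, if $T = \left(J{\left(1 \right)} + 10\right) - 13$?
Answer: $\frac{11721}{2353} \approx 4.9813$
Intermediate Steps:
$J{\left(s \right)} = - \frac{2}{3}$ ($J{\left(s \right)} = \frac{1}{3} \left(-2\right) = - \frac{2}{3}$)
$T = - \frac{11}{3}$ ($T = \left(- \frac{2}{3} + 10\right) - 13 = \frac{28}{3} - 13 = - \frac{11}{3} \approx -3.6667$)
$d{\left(U,v \right)} = \frac{U v}{4}$
$Y{\left(x,Q \right)} = Q \left(Q + x\right)$ ($Y{\left(x,Q \right)} = \left(Q + x\right) Q = Q \left(Q + x\right)$)
$\frac{d{\left(\left(2 - 4\right)^{2},13 \right)} + 3894}{773 + Y{\left(T,-2 \right)}} = \frac{\frac{1}{4} \left(2 - 4\right)^{2} \cdot 13 + 3894}{773 - 2 \left(-2 - \frac{11}{3}\right)} = \frac{\frac{1}{4} \left(-2\right)^{2} \cdot 13 + 3894}{773 - - \frac{34}{3}} = \frac{\frac{1}{4} \cdot 4 \cdot 13 + 3894}{773 + \frac{34}{3}} = \frac{13 + 3894}{\frac{2353}{3}} = 3907 \cdot \frac{3}{2353} = \frac{11721}{2353}$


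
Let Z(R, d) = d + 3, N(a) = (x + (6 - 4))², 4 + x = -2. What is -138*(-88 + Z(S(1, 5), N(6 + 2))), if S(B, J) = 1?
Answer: 9522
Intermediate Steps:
x = -6 (x = -4 - 2 = -6)
N(a) = 16 (N(a) = (-6 + (6 - 4))² = (-6 + 2)² = (-4)² = 16)
Z(R, d) = 3 + d
-138*(-88 + Z(S(1, 5), N(6 + 2))) = -138*(-88 + (3 + 16)) = -138*(-88 + 19) = -138*(-69) = 9522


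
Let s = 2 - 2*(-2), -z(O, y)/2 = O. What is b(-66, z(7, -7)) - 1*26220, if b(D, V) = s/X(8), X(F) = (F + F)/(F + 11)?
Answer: -209703/8 ≈ -26213.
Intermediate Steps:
z(O, y) = -2*O
X(F) = 2*F/(11 + F) (X(F) = (2*F)/(11 + F) = 2*F/(11 + F))
s = 6 (s = 2 + 4 = 6)
b(D, V) = 57/8 (b(D, V) = 6/((2*8/(11 + 8))) = 6/((2*8/19)) = 6/((2*8*(1/19))) = 6/(16/19) = 6*(19/16) = 57/8)
b(-66, z(7, -7)) - 1*26220 = 57/8 - 1*26220 = 57/8 - 26220 = -209703/8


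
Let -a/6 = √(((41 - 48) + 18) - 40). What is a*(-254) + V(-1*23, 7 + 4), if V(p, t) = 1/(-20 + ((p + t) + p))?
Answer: -1/55 + 1524*I*√29 ≈ -0.018182 + 8207.0*I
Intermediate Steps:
V(p, t) = 1/(-20 + t + 2*p) (V(p, t) = 1/(-20 + (t + 2*p)) = 1/(-20 + t + 2*p))
a = -6*I*√29 (a = -6*√(((41 - 48) + 18) - 40) = -6*√((-7 + 18) - 40) = -6*√(11 - 40) = -6*I*√29 ≈ -32.311*I)
a*(-254) + V(-1*23, 7 + 4) = -6*I*√29*(-254) + 1/(-20 + (7 + 4) + 2*(-1*23)) = 1524*I*√29 + 1/(-20 + 11 + 2*(-23)) = 1524*I*√29 + 1/(-20 + 11 - 46) = 1524*I*√29 + 1/(-55) = 1524*I*√29 - 1/55 = -1/55 + 1524*I*√29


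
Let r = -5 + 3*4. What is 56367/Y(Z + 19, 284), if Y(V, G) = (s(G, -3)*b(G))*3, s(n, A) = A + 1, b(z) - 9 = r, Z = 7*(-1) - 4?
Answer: -18789/32 ≈ -587.16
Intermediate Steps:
Z = -11 (Z = -7 - 4 = -11)
r = 7 (r = -5 + 12 = 7)
b(z) = 16 (b(z) = 9 + 7 = 16)
s(n, A) = 1 + A
Y(V, G) = -96 (Y(V, G) = ((1 - 3)*16)*3 = -2*16*3 = -32*3 = -96)
56367/Y(Z + 19, 284) = 56367/(-96) = 56367*(-1/96) = -18789/32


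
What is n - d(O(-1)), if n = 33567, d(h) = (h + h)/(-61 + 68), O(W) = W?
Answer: 234971/7 ≈ 33567.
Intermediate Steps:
d(h) = 2*h/7 (d(h) = (2*h)/7 = (2*h)*(⅐) = 2*h/7)
n - d(O(-1)) = 33567 - 2*(-1)/7 = 33567 - 1*(-2/7) = 33567 + 2/7 = 234971/7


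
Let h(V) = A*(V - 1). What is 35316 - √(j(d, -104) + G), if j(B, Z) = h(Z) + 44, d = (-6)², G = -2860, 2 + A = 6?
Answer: 35316 - 2*I*√809 ≈ 35316.0 - 56.886*I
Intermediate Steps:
A = 4 (A = -2 + 6 = 4)
d = 36
h(V) = -4 + 4*V (h(V) = 4*(V - 1) = 4*(-1 + V) = -4 + 4*V)
j(B, Z) = 40 + 4*Z (j(B, Z) = (-4 + 4*Z) + 44 = 40 + 4*Z)
35316 - √(j(d, -104) + G) = 35316 - √((40 + 4*(-104)) - 2860) = 35316 - √((40 - 416) - 2860) = 35316 - √(-376 - 2860) = 35316 - √(-3236) = 35316 - 2*I*√809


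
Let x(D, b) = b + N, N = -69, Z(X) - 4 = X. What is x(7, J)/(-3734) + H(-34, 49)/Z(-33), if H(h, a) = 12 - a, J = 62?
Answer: 138361/108286 ≈ 1.2777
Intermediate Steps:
Z(X) = 4 + X
x(D, b) = -69 + b (x(D, b) = b - 69 = -69 + b)
x(7, J)/(-3734) + H(-34, 49)/Z(-33) = (-69 + 62)/(-3734) + (12 - 1*49)/(4 - 33) = -7*(-1/3734) + (12 - 49)/(-29) = 7/3734 - 37*(-1/29) = 7/3734 + 37/29 = 138361/108286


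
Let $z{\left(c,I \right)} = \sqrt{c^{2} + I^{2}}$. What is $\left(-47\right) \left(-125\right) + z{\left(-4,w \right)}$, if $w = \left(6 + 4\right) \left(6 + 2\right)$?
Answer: $5875 + 4 \sqrt{401} \approx 5955.1$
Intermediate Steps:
$w = 80$ ($w = 10 \cdot 8 = 80$)
$z{\left(c,I \right)} = \sqrt{I^{2} + c^{2}}$
$\left(-47\right) \left(-125\right) + z{\left(-4,w \right)} = \left(-47\right) \left(-125\right) + \sqrt{80^{2} + \left(-4\right)^{2}} = 5875 + \sqrt{6400 + 16} = 5875 + \sqrt{6416} = 5875 + 4 \sqrt{401}$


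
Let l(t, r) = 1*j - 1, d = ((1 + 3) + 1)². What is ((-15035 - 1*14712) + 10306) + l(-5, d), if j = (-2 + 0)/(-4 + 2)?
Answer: -19441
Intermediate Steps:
j = 1 (j = -2/(-2) = -2*(-½) = 1)
d = 25 (d = (4 + 1)² = 5² = 25)
l(t, r) = 0 (l(t, r) = 1*1 - 1 = 1 - 1 = 0)
((-15035 - 1*14712) + 10306) + l(-5, d) = ((-15035 - 1*14712) + 10306) + 0 = ((-15035 - 14712) + 10306) + 0 = (-29747 + 10306) + 0 = -19441 + 0 = -19441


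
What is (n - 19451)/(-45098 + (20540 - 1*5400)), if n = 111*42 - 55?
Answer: 2474/4993 ≈ 0.49549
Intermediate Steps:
n = 4607 (n = 4662 - 55 = 4607)
(n - 19451)/(-45098 + (20540 - 1*5400)) = (4607 - 19451)/(-45098 + (20540 - 1*5400)) = -14844/(-45098 + (20540 - 5400)) = -14844/(-45098 + 15140) = -14844/(-29958) = -14844*(-1/29958) = 2474/4993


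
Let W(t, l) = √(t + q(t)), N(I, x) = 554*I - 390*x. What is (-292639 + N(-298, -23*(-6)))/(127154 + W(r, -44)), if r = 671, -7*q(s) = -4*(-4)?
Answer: -50591143442/12575219259 + 56839*√32767/12575219259 ≈ -4.0223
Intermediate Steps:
q(s) = -16/7 (q(s) = -(-4)*(-4)/7 = -⅐*16 = -16/7)
N(I, x) = -390*x + 554*I
W(t, l) = √(-16/7 + t) (W(t, l) = √(t - 16/7) = √(-16/7 + t))
(-292639 + N(-298, -23*(-6)))/(127154 + W(r, -44)) = (-292639 + (-(-8970)*(-6) + 554*(-298)))/(127154 + √(-112 + 49*671)/7) = (-292639 + (-390*138 - 165092))/(127154 + √(-112 + 32879)/7) = (-292639 + (-53820 - 165092))/(127154 + √32767/7) = (-292639 - 218912)/(127154 + √32767/7) = -511551/(127154 + √32767/7)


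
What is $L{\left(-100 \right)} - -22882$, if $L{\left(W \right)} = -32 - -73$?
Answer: $22923$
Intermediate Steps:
$L{\left(W \right)} = 41$ ($L{\left(W \right)} = -32 + 73 = 41$)
$L{\left(-100 \right)} - -22882 = 41 - -22882 = 41 + 22882 = 22923$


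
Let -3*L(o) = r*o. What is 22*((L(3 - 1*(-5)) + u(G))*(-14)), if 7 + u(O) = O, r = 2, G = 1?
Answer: 10472/3 ≈ 3490.7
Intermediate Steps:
u(O) = -7 + O
L(o) = -2*o/3
22*((L(3 - 1*(-5)) + u(G))*(-14)) = 22*((-2*(3 - 1*(-5))/3 + (-7 + 1))*(-14)) = 22*((-2*(3 + 5)/3 - 6)*(-14)) = 22*((-⅔*8 - 6)*(-14)) = 22*((-16/3 - 6)*(-14)) = 22*(-34/3*(-14)) = 22*(476/3) = 10472/3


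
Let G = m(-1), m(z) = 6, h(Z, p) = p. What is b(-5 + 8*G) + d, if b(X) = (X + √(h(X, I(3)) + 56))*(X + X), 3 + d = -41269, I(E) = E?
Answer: -37574 + 86*√59 ≈ -36913.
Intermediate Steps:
G = 6
d = -41272 (d = -3 - 41269 = -41272)
b(X) = 2*X*(X + √59) (b(X) = (X + √(3 + 56))*(X + X) = (X + √59)*(2*X) = 2*X*(X + √59))
b(-5 + 8*G) + d = 2*(-5 + 8*6)*((-5 + 8*6) + √59) - 41272 = 2*(-5 + 48)*((-5 + 48) + √59) - 41272 = 2*43*(43 + √59) - 41272 = (3698 + 86*√59) - 41272 = -37574 + 86*√59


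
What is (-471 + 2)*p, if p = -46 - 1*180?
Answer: 105994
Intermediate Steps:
p = -226 (p = -46 - 180 = -226)
(-471 + 2)*p = (-471 + 2)*(-226) = -469*(-226) = 105994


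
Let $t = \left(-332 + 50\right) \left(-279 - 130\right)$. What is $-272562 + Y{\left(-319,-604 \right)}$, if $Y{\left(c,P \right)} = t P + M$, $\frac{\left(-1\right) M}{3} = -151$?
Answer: $-69936261$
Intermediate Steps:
$M = 453$ ($M = \left(-3\right) \left(-151\right) = 453$)
$t = 115338$ ($t = \left(-282\right) \left(-409\right) = 115338$)
$Y{\left(c,P \right)} = 453 + 115338 P$ ($Y{\left(c,P \right)} = 115338 P + 453 = 453 + 115338 P$)
$-272562 + Y{\left(-319,-604 \right)} = -272562 + \left(453 + 115338 \left(-604\right)\right) = -272562 + \left(453 - 69664152\right) = -272562 - 69663699 = -69936261$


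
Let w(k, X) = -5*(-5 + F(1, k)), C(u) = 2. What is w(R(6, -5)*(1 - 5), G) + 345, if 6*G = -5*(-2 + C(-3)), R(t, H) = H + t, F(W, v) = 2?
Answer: 360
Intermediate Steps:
G = 0 (G = (-5*(-2 + 2))/6 = (-5*0)/6 = (1/6)*0 = 0)
w(k, X) = 15 (w(k, X) = -5*(-5 + 2) = -5*(-3) = 15)
w(R(6, -5)*(1 - 5), G) + 345 = 15 + 345 = 360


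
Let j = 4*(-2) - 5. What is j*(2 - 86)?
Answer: 1092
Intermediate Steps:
j = -13 (j = -8 - 5 = -13)
j*(2 - 86) = -13*(2 - 86) = -13*(-84) = 1092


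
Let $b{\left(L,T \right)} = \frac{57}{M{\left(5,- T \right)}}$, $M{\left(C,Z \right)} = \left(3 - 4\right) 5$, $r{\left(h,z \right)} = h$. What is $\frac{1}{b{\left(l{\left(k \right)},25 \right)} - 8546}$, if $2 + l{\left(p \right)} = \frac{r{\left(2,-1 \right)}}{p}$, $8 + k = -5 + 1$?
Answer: $- \frac{5}{42787} \approx -0.00011686$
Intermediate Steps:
$k = -12$ ($k = -8 + \left(-5 + 1\right) = -8 - 4 = -12$)
$M{\left(C,Z \right)} = -5$ ($M{\left(C,Z \right)} = \left(-1\right) 5 = -5$)
$l{\left(p \right)} = -2 + \frac{2}{p}$
$b{\left(L,T \right)} = - \frac{57}{5}$ ($b{\left(L,T \right)} = \frac{57}{-5} = 57 \left(- \frac{1}{5}\right) = - \frac{57}{5}$)
$\frac{1}{b{\left(l{\left(k \right)},25 \right)} - 8546} = \frac{1}{- \frac{57}{5} - 8546} = \frac{1}{- \frac{42787}{5}} = - \frac{5}{42787}$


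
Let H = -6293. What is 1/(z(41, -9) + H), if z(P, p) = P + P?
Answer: -1/6211 ≈ -0.00016100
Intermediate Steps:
z(P, p) = 2*P
1/(z(41, -9) + H) = 1/(2*41 - 6293) = 1/(82 - 6293) = 1/(-6211) = -1/6211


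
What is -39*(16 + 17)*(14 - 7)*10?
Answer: -90090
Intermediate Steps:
-39*(16 + 17)*(14 - 7)*10 = -1287*7*10 = -39*231*10 = -9009*10 = -90090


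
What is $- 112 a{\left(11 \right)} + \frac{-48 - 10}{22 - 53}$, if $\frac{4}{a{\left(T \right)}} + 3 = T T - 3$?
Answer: $- \frac{7218}{3565} \approx -2.0247$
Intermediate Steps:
$a{\left(T \right)} = \frac{4}{-6 + T^{2}}$ ($a{\left(T \right)} = \frac{4}{-3 + \left(T T - 3\right)} = \frac{4}{-3 + \left(T^{2} - 3\right)} = \frac{4}{-3 + \left(-3 + T^{2}\right)} = \frac{4}{-6 + T^{2}}$)
$- 112 a{\left(11 \right)} + \frac{-48 - 10}{22 - 53} = - 112 \frac{4}{-6 + 11^{2}} + \frac{-48 - 10}{22 - 53} = - 112 \frac{4}{-6 + 121} - \frac{58}{-31} = - 112 \cdot \frac{4}{115} - - \frac{58}{31} = - 112 \cdot 4 \cdot \frac{1}{115} + \frac{58}{31} = \left(-112\right) \frac{4}{115} + \frac{58}{31} = - \frac{448}{115} + \frac{58}{31} = - \frac{7218}{3565}$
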